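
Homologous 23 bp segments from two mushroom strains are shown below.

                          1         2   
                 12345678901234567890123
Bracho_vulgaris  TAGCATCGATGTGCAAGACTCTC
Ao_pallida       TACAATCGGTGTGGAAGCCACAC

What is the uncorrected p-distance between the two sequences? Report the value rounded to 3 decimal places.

Mismatches occur at site 3 (G/C), site 4 (C/A), site 9 (A/G), site 14 (C/G), site 18 (A/C), site 20 (T/A), site 22 (T/A).
There are 7 differences over 23 sites, so p = 7/23 = 0.304.

0.304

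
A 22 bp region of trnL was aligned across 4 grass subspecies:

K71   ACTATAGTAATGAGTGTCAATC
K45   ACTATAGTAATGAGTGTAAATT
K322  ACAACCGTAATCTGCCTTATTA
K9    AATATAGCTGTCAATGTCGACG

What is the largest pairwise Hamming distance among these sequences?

Pairwise Hamming distances:
  K71 vs K45: 2
  K71 vs K322: 10
  K71 vs K9: 9
  K45 vs K322: 10
  K45 vs K9: 10
  K322 vs K9: 16
The largest is 16, between K322 and K9.

16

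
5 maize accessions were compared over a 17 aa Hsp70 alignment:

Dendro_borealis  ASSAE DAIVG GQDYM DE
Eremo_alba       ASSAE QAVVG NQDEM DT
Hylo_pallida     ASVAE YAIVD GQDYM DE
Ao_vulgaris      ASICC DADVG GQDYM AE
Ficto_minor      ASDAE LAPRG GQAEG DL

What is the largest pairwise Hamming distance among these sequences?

Pairwise Hamming distances:
  Dendro_borealis vs Eremo_alba: 5
  Dendro_borealis vs Hylo_pallida: 3
  Dendro_borealis vs Ao_vulgaris: 5
  Dendro_borealis vs Ficto_minor: 8
  Eremo_alba vs Hylo_pallida: 7
  Eremo_alba vs Ao_vulgaris: 9
  Eremo_alba vs Ficto_minor: 8
  Hylo_pallida vs Ao_vulgaris: 7
  Hylo_pallida vs Ficto_minor: 9
  Ao_vulgaris vs Ficto_minor: 11
The largest is 11, between Ao_vulgaris and Ficto_minor.

11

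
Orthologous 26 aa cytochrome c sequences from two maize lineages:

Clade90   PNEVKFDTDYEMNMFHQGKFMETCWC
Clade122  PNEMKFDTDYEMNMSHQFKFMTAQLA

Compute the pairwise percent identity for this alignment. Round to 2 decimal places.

69.23%

Differing sites — 4:V/M; 15:F/S; 18:G/F; 22:E/T; 23:T/A; 24:C/Q; 25:W/L; 26:C/A.
18 of the 26 sites match, so the percent identity is 18/26 × 100 = 69.23%.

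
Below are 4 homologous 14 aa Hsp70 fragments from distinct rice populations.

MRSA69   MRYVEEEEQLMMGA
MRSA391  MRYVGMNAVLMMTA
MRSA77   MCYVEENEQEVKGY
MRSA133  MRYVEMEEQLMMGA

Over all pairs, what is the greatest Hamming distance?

10

Pairwise Hamming distances:
  MRSA69 vs MRSA391: 6
  MRSA69 vs MRSA77: 6
  MRSA69 vs MRSA133: 1
  MRSA391 vs MRSA77: 10
  MRSA391 vs MRSA133: 5
  MRSA77 vs MRSA133: 7
The largest is 10, between MRSA391 and MRSA77.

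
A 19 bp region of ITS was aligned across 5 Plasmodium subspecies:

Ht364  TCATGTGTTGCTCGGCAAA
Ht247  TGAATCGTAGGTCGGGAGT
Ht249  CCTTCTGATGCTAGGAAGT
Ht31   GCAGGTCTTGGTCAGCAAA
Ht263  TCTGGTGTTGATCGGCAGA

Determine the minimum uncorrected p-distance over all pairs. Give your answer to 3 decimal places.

Pairwise Hamming distances:
  Ht364 vs Ht247: 9
  Ht364 vs Ht249: 8
  Ht364 vs Ht31: 5
  Ht364 vs Ht263: 4
  Ht247 vs Ht249: 11
  Ht247 vs Ht31: 11
  Ht247 vs Ht263: 9
  Ht249 vs Ht31: 12
  Ht249 vs Ht263: 8
  Ht31 vs Ht263: 6
The smallest is 4 mismatches, between Ht364 and Ht263; p = 4/19 = 0.211.

0.211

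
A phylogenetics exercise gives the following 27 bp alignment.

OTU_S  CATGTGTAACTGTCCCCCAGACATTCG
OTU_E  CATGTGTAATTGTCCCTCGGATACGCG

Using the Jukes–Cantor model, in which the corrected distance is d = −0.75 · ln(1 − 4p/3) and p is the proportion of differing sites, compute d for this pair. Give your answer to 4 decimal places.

0.2635

The sequences differ at positions 10 (C/T), 17 (C/T), 19 (A/G), 22 (C/T), 24 (T/C), 25 (T/G).
p = 6/27 = 0.222222.
d = −0.75 · ln(1 − (4/3)·0.222222) = −0.75 · ln(0.703704) = −0.75 · (-0.351397) = 0.2635.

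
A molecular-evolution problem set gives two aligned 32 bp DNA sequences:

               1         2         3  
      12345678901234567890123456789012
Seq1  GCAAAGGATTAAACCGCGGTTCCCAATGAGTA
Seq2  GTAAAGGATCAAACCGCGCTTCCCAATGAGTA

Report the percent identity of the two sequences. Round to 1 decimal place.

90.6%

Mismatches occur at site 2 (C↔T), site 10 (T↔C), site 19 (G↔C).
29 of the 32 sites match, so the percent identity is 29/32 × 100 = 90.6%.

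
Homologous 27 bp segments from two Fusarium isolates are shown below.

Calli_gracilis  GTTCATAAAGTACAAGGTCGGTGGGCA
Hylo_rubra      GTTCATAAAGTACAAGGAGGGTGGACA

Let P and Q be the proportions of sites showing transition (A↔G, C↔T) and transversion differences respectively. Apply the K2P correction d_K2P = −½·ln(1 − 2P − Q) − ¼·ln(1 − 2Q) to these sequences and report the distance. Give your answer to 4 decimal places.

The sequences differ at positions 18 (T/A, transversion), 19 (C/G, transversion), 25 (G/A, transition).
Of the 3 differences, 1 transition and 2 transversions over 27 sites: P = 1/27 = 0.037037, Q = 2/27 = 0.074074.
d = −0.5·ln(0.851852) − 0.25·ln(0.851852) = −0.5·(-0.160342) − 0.25·(-0.160342) = 0.1203.

0.1203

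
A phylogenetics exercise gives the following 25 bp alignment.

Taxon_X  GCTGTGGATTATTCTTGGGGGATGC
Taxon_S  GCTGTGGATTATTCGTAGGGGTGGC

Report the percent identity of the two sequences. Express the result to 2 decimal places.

84.00%

The sequences differ at positions 15 (T/G), 17 (G/A), 22 (A/T), 23 (T/G).
21 of the 25 sites match, so the percent identity is 21/25 × 100 = 84.00%.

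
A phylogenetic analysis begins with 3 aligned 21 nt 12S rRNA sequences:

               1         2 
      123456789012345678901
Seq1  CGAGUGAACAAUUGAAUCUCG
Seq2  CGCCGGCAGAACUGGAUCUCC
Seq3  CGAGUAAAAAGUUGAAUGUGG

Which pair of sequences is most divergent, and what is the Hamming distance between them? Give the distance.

Pairwise Hamming distances:
  Seq1 vs Seq2: 8
  Seq1 vs Seq3: 5
  Seq2 vs Seq3: 12
The largest is 12, between Seq2 and Seq3.

12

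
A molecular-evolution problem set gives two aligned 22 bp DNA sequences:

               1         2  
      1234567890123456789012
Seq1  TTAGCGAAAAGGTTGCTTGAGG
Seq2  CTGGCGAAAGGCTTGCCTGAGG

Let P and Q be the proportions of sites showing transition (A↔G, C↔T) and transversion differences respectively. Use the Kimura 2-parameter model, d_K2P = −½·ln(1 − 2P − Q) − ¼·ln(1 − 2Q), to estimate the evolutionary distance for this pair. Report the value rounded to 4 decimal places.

Mismatches occur at site 1 (T/C, transition), site 3 (A/G, transition), site 10 (A/G, transition), site 12 (G/C, transversion), site 17 (T/C, transition).
Of the 5 differences, 4 transitions and 1 transversion over 22 sites: P = 4/22 = 0.181818, Q = 1/22 = 0.045455.
d = −0.5·ln(0.590909) − 0.25·ln(0.909090) = −0.5·(-0.526093) − 0.25·(-0.095311) = 0.2869.

0.2869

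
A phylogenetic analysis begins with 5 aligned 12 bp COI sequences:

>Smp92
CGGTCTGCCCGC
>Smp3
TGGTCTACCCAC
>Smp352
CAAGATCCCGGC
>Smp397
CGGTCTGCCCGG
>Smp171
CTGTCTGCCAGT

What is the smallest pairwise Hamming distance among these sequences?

Pairwise Hamming distances:
  Smp92 vs Smp3: 3
  Smp92 vs Smp352: 6
  Smp92 vs Smp397: 1
  Smp92 vs Smp171: 3
  Smp3 vs Smp352: 8
  Smp3 vs Smp397: 4
  Smp3 vs Smp171: 6
  Smp352 vs Smp397: 7
  Smp352 vs Smp171: 7
  Smp397 vs Smp171: 3
The smallest is 1, between Smp92 and Smp397.

1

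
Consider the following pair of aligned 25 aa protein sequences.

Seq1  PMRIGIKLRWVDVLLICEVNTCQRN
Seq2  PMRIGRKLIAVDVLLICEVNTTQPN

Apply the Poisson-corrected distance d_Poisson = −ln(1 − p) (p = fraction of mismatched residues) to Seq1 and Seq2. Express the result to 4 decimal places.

Differing sites — 6:I/R; 9:R/I; 10:W/A; 22:C/T; 24:R/P.
p = 5/25 = 0.200000.
d = −ln(1 − 0.200000) = −ln(0.800000) = 0.2231.

0.2231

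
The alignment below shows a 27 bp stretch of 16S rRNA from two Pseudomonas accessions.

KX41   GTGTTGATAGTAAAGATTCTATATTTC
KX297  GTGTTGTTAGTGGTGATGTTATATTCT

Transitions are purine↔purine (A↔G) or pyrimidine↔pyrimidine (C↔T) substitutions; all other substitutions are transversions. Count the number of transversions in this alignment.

3

Mismatches occur at site 7 (A↔T, transversion), site 12 (A↔G, transition), site 13 (A↔G, transition), site 14 (A↔T, transversion), site 18 (T↔G, transversion), site 19 (C↔T, transition), site 26 (T↔C, transition), site 27 (C↔T, transition).
Of the 8 differences, 5 transitions and 3 transversions, so the answer is 3.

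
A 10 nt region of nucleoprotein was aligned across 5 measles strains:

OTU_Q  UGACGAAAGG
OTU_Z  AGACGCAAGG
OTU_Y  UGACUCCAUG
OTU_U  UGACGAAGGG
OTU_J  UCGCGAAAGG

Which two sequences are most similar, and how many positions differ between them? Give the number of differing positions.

Pairwise Hamming distances:
  OTU_Q vs OTU_Z: 2
  OTU_Q vs OTU_Y: 4
  OTU_Q vs OTU_U: 1
  OTU_Q vs OTU_J: 2
  OTU_Z vs OTU_Y: 4
  OTU_Z vs OTU_U: 3
  OTU_Z vs OTU_J: 4
  OTU_Y vs OTU_U: 5
  OTU_Y vs OTU_J: 6
  OTU_U vs OTU_J: 3
The smallest is 1, between OTU_Q and OTU_U.

1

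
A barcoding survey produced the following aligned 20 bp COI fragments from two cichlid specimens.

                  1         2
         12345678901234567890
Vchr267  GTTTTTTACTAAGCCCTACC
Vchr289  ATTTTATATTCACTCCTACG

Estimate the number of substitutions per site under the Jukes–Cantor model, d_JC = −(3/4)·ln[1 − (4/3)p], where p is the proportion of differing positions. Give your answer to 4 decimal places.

Differing sites — 1:G/A; 6:T/A; 9:C/T; 11:A/C; 13:G/C; 14:C/T; 20:C/G.
p = 7/20 = 0.350000.
d = −0.75 · ln(1 − (4/3)·0.350000) = −0.75 · ln(0.533333) = −0.75 · (-0.628609) = 0.4715.

0.4715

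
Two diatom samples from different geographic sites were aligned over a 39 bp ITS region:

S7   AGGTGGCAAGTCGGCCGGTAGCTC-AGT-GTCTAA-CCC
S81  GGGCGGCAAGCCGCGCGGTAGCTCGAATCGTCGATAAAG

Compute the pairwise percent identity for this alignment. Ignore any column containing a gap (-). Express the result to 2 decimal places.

Excluding the 3 gap columns leaves 36 comparable sites.
Mismatches occur at site 1 (A/G), site 4 (T/C), site 11 (T/C), site 14 (G/C), site 15 (C/G), site 27 (G/A), site 33 (T/G), site 35 (A/T), site 37 (C/A), site 38 (C/A), site 39 (C/G).
25 of the 36 comparable sites match, so the percent identity is 25/36 × 100 = 69.44%.

69.44%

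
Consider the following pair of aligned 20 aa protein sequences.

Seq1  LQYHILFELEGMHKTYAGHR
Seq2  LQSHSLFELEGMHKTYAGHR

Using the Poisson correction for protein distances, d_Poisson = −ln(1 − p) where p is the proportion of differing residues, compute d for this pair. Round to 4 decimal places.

0.1054

Mismatches occur at site 3 (Y/S), site 5 (I/S).
p = 2/20 = 0.100000.
d = −ln(1 − 0.100000) = −ln(0.900000) = 0.1054.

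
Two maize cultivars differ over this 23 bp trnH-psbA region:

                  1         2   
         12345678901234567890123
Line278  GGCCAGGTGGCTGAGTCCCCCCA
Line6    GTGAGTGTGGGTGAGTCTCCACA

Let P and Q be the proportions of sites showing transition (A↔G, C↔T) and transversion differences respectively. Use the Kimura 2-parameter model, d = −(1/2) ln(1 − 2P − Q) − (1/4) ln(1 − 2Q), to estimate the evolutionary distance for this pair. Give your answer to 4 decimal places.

0.4697

Differing sites — 2:G/T (Tv); 3:C/G (Tv); 4:C/A (Tv); 5:A/G (Ti); 6:G/T (Tv); 11:C/G (Tv); 18:C/T (Ti); 21:C/A (Tv).
Of the 8 differences, 2 transitions and 6 transversions over 23 sites: P = 2/23 = 0.086957, Q = 6/23 = 0.260870.
d = −0.5·ln(0.565216) − 0.25·ln(0.478260) = −0.5·(-0.570547) − 0.25·(-0.737601) = 0.4697.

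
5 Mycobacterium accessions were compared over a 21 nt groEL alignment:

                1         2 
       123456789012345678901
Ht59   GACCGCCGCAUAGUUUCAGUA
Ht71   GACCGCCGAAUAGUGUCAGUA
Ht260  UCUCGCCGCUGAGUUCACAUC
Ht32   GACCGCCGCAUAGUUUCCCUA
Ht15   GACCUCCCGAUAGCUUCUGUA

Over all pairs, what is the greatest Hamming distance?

Pairwise Hamming distances:
  Ht59 vs Ht71: 2
  Ht59 vs Ht260: 10
  Ht59 vs Ht32: 2
  Ht59 vs Ht15: 5
  Ht71 vs Ht260: 12
  Ht71 vs Ht32: 4
  Ht71 vs Ht15: 6
  Ht260 vs Ht32: 9
  Ht260 vs Ht15: 14
  Ht32 vs Ht15: 6
The largest is 14, between Ht260 and Ht15.

14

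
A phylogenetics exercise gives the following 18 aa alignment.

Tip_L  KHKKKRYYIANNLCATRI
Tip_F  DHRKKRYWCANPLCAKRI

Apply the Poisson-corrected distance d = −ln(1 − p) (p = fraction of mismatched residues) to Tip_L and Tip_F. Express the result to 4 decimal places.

Differing sites — 1:K/D; 3:K/R; 8:Y/W; 9:I/C; 12:N/P; 16:T/K.
p = 6/18 = 0.333333.
d = −ln(1 − 0.333333) = −ln(0.666667) = 0.4055.

0.4055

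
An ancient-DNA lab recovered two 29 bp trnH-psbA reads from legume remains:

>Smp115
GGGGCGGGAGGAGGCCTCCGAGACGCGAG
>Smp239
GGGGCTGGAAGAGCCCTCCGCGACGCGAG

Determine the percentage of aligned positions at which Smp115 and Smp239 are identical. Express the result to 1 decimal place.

86.2%

Mismatches occur at site 6 (G↔T), site 10 (G↔A), site 14 (G↔C), site 21 (A↔C).
25 of the 29 sites match, so the percent identity is 25/29 × 100 = 86.2%.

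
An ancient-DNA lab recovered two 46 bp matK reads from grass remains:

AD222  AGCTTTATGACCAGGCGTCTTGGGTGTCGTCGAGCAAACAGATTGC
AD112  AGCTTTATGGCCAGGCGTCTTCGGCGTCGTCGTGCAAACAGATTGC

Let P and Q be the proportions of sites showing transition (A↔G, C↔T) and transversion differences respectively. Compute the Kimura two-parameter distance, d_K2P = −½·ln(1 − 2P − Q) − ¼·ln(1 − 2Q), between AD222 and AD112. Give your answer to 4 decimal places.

The sequences differ at positions 10 (A/G, transition), 22 (G/C, transversion), 25 (T/C, transition), 33 (A/T, transversion).
Of the 4 differences, 2 transitions and 2 transversions over 46 sites: P = 2/46 = 0.043478, Q = 2/46 = 0.043478.
d = −0.5·ln(0.869566) − 0.25·ln(0.913044) = −0.5·(-0.139761) − 0.25·(-0.090971) = 0.0926.

0.0926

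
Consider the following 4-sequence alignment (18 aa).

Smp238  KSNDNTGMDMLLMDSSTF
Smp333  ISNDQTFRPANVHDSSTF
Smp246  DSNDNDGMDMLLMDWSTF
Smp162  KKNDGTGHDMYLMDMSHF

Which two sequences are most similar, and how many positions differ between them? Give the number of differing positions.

3

Pairwise Hamming distances:
  Smp238 vs Smp333: 9
  Smp238 vs Smp246: 3
  Smp238 vs Smp162: 6
  Smp333 vs Smp246: 11
  Smp333 vs Smp162: 12
  Smp246 vs Smp162: 8
The smallest is 3, between Smp238 and Smp246.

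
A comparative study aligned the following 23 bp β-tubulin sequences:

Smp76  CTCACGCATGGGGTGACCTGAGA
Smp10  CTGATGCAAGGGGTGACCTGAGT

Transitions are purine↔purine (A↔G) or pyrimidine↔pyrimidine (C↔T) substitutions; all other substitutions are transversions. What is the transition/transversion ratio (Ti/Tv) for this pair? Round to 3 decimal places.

0.333

Differing sites — 3:C/G (Tv); 5:C/T (Ti); 9:T/A (Tv); 23:A/T (Tv).
Of the 4 differences, 1 transition and 3 transversions, so Ti/Tv = 1/3 = 0.333.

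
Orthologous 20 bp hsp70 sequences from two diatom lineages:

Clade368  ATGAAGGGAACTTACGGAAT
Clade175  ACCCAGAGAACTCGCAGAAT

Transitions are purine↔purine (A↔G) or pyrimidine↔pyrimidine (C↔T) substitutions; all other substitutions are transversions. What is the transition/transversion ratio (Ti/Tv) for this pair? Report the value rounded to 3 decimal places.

2.500

Differing sites — 2:T/C (Ti); 3:G/C (Tv); 4:A/C (Tv); 7:G/A (Ti); 13:T/C (Ti); 14:A/G (Ti); 16:G/A (Ti).
Of the 7 differences, 5 transitions and 2 transversions, so Ti/Tv = 5/2 = 2.500.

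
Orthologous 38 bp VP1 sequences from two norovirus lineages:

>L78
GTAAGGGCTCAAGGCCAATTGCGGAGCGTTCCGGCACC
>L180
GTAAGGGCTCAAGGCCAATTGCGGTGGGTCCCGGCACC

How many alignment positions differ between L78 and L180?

3

The sequences differ at positions 25 (A/T), 27 (C/G), 30 (T/C).
That gives 3 mismatches out of 38 aligned sites, so the Hamming distance is 3.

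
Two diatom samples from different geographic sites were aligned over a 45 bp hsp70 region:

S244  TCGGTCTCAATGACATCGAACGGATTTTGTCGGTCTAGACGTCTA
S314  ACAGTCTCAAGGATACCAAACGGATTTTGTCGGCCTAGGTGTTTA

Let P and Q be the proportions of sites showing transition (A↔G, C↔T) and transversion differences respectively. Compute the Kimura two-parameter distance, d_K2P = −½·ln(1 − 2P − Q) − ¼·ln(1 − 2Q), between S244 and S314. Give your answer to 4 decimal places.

Differing sites — 1:T/A (Tv); 3:G/A (Ti); 11:T/G (Tv); 14:C/T (Ti); 16:T/C (Ti); 18:G/A (Ti); 34:T/C (Ti); 39:A/G (Ti); 40:C/T (Ti); 43:C/T (Ti).
Of the 10 differences, 8 transitions and 2 transversions over 45 sites: P = 8/45 = 0.177778, Q = 2/45 = 0.044444.
d = −0.5·ln(0.600000) − 0.25·ln(0.911112) = −0.5·(-0.510826) − 0.25·(-0.093089) = 0.2787.

0.2787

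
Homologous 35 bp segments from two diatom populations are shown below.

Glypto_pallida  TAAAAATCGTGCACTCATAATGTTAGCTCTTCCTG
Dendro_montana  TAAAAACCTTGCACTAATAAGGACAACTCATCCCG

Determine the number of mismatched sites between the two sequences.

Differing sites — 7:T/C; 9:G/T; 16:C/A; 21:T/G; 23:T/A; 24:T/C; 26:G/A; 30:T/A; 34:T/C.
That gives 9 mismatches out of 35 aligned sites, so the Hamming distance is 9.

9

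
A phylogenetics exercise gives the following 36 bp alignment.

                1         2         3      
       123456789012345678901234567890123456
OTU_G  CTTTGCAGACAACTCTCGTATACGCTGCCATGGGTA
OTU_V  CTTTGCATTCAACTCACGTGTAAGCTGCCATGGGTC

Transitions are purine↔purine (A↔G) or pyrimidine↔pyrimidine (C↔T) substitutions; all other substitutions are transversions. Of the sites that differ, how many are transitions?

Mismatches occur at site 8 (G↔T, transversion), site 9 (A↔T, transversion), site 16 (T↔A, transversion), site 20 (A↔G, transition), site 23 (C↔A, transversion), site 36 (A↔C, transversion).
Of the 6 differences, 1 transition and 5 transversions, so the answer is 1.

1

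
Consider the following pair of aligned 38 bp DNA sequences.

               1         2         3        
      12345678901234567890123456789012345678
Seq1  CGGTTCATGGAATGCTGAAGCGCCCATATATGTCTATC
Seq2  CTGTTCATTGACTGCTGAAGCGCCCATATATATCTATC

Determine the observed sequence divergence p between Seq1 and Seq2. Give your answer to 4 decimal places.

0.1053

The sequences differ at positions 2 (G/T), 9 (G/T), 12 (A/C), 32 (G/A).
There are 4 differences over 38 sites, so p = 4/38 = 0.1053.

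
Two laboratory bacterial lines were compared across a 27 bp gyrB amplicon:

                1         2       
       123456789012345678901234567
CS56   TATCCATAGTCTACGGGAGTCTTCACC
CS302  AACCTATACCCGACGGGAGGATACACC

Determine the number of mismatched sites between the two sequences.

Differing sites — 1:T/A; 3:T/C; 5:C/T; 9:G/C; 10:T/C; 12:T/G; 20:T/G; 21:C/A; 23:T/A.
That gives 9 mismatches out of 27 aligned sites, so the Hamming distance is 9.

9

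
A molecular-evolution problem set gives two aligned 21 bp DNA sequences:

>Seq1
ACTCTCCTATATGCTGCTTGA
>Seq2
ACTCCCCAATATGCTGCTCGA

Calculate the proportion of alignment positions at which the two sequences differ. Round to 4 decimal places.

The sequences differ at positions 5 (T/C), 8 (T/A), 19 (T/C).
There are 3 differences over 21 sites, so p = 3/21 = 0.1429.

0.1429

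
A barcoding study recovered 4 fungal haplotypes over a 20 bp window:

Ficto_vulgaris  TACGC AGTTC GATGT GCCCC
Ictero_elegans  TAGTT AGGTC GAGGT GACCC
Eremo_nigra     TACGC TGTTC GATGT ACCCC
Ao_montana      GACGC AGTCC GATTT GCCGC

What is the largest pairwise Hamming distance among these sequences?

Pairwise Hamming distances:
  Ficto_vulgaris vs Ictero_elegans: 6
  Ficto_vulgaris vs Eremo_nigra: 2
  Ficto_vulgaris vs Ao_montana: 4
  Ictero_elegans vs Eremo_nigra: 8
  Ictero_elegans vs Ao_montana: 10
  Eremo_nigra vs Ao_montana: 6
The largest is 10, between Ictero_elegans and Ao_montana.

10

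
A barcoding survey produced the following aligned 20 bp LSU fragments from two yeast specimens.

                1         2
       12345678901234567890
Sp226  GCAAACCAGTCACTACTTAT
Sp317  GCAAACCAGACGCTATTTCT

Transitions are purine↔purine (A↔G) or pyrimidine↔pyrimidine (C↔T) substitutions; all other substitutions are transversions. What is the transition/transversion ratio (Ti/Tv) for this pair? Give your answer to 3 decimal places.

Mismatches occur at site 10 (T↔A, transversion), site 12 (A↔G, transition), site 16 (C↔T, transition), site 19 (A↔C, transversion).
Of the 4 differences, 2 transitions and 2 transversions, so Ti/Tv = 2/2 = 1.000.

1.000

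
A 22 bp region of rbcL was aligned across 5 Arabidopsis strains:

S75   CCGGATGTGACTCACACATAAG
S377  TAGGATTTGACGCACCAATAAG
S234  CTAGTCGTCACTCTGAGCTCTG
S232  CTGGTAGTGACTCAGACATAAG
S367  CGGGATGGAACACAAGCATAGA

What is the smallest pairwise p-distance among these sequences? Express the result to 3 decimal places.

0.182

Pairwise Hamming distances:
  S75 vs S377: 6
  S75 vs S234: 11
  S75 vs S232: 4
  S75 vs S367: 8
  S377 vs S234: 15
  S377 vs S232: 9
  S377 vs S367: 11
  S234 vs S232: 8
  S234 vs S367: 15
  S232 vs S367: 10
The smallest is 4 mismatches, between S75 and S232; p = 4/22 = 0.182.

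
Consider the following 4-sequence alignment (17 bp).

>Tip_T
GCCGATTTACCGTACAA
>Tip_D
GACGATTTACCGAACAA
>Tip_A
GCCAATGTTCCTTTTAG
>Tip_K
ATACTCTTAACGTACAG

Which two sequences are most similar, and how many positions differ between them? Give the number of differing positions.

2

Pairwise Hamming distances:
  Tip_T vs Tip_D: 2
  Tip_T vs Tip_A: 7
  Tip_T vs Tip_K: 8
  Tip_D vs Tip_A: 9
  Tip_D vs Tip_K: 9
  Tip_A vs Tip_K: 12
The smallest is 2, between Tip_T and Tip_D.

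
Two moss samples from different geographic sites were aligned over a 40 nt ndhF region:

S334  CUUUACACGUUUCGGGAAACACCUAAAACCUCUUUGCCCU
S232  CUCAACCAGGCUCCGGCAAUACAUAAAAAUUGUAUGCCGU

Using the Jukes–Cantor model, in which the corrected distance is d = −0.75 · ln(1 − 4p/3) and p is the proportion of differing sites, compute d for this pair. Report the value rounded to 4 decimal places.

0.5199

The sequences differ at positions 3 (U/C), 4 (U/A), 7 (A/C), 8 (C/A), 10 (U/G), 11 (U/C), 14 (G/C), 17 (A/C), 20 (C/U), 23 (C/A), 29 (C/A), 30 (C/U), 32 (C/G), 34 (U/A), 39 (C/G).
p = 15/40 = 0.375000.
d = −0.75 · ln(1 − (4/3)·0.375000) = −0.75 · ln(0.500000) = −0.75 · (-0.693147) = 0.5199.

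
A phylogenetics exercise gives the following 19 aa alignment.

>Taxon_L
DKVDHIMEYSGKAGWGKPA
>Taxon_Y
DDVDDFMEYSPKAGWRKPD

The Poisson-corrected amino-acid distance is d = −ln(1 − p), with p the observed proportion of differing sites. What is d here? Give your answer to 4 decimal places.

Differing sites — 2:K/D; 5:H/D; 6:I/F; 11:G/P; 16:G/R; 19:A/D.
p = 6/19 = 0.315789.
d = −ln(1 − 0.315789) = −ln(0.684211) = 0.3795.

0.3795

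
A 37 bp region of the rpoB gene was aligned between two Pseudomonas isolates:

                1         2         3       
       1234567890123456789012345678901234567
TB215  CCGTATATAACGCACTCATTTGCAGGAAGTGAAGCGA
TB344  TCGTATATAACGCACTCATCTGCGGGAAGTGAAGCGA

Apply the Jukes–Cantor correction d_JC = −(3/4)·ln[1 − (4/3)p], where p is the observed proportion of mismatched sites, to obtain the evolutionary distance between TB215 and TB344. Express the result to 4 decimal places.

0.0858

The sequences differ at positions 1 (C/T), 20 (T/C), 24 (A/G).
p = 3/37 = 0.081081.
d = −0.75 · ln(1 − (4/3)·0.081081) = −0.75 · ln(0.891892) = −0.75 · (-0.114410) = 0.0858.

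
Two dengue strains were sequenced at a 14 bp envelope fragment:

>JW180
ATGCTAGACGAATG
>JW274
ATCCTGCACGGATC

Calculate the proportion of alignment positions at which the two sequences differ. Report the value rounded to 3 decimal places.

The sequences differ at positions 3 (G/C), 6 (A/G), 7 (G/C), 11 (A/G), 14 (G/C).
There are 5 differences over 14 sites, so p = 5/14 = 0.357.

0.357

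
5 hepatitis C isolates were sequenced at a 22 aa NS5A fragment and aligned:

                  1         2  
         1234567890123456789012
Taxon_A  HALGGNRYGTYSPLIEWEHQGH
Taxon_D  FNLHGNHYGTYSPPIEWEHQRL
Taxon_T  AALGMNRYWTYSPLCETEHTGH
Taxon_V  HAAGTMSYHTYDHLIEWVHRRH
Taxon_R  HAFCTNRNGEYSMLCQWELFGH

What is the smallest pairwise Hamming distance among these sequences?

Pairwise Hamming distances:
  Taxon_A vs Taxon_D: 7
  Taxon_A vs Taxon_T: 6
  Taxon_A vs Taxon_V: 10
  Taxon_A vs Taxon_R: 10
  Taxon_D vs Taxon_T: 12
  Taxon_D vs Taxon_V: 14
  Taxon_D vs Taxon_R: 16
  Taxon_T vs Taxon_V: 13
  Taxon_T vs Taxon_R: 12
  Taxon_V vs Taxon_R: 15
The smallest is 6, between Taxon_A and Taxon_T.

6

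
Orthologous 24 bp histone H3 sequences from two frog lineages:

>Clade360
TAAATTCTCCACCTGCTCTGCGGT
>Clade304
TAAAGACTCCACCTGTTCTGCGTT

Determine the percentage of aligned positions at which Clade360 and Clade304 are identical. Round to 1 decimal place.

83.3%

Mismatches occur at site 5 (T↔G), site 6 (T↔A), site 16 (C↔T), site 23 (G↔T).
20 of the 24 sites match, so the percent identity is 20/24 × 100 = 83.3%.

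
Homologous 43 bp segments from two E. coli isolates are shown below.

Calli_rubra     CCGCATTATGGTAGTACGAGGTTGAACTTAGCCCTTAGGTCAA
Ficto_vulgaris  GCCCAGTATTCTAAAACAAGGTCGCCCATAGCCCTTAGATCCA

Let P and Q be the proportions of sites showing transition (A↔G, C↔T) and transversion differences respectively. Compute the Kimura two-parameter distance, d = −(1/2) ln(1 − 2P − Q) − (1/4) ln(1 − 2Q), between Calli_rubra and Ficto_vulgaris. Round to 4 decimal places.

The sequences differ at positions 1 (C/G, transversion), 3 (G/C, transversion), 6 (T/G, transversion), 10 (G/T, transversion), 11 (G/C, transversion), 14 (G/A, transition), 15 (T/A, transversion), 18 (G/A, transition), 23 (T/C, transition), 25 (A/C, transversion), 26 (A/C, transversion), 28 (T/A, transversion), 39 (G/A, transition), 42 (A/C, transversion).
Of the 14 differences, 4 transitions and 10 transversions over 43 sites: P = 4/43 = 0.093023, Q = 10/43 = 0.232558.
d = −0.5·ln(0.581396) − 0.25·ln(0.534884) = −0.5·(-0.542323) − 0.25·(-0.625705) = 0.4276.

0.4276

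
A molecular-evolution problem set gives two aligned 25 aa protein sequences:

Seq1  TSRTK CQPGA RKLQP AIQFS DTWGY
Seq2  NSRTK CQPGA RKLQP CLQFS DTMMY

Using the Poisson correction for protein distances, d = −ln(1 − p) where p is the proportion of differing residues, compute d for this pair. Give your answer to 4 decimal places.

0.2231

Differing sites — 1:T/N; 16:A/C; 17:I/L; 23:W/M; 24:G/M.
p = 5/25 = 0.200000.
d = −ln(1 − 0.200000) = −ln(0.800000) = 0.2231.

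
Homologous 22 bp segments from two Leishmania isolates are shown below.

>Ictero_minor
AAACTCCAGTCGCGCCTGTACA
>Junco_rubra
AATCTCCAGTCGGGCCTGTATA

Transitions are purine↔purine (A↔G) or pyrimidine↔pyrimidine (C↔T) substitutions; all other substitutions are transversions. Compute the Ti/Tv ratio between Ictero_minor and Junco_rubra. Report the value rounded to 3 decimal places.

0.500

The sequences differ at positions 3 (A/T, transversion), 13 (C/G, transversion), 21 (C/T, transition).
Of the 3 differences, 1 transition and 2 transversions, so Ti/Tv = 1/2 = 0.500.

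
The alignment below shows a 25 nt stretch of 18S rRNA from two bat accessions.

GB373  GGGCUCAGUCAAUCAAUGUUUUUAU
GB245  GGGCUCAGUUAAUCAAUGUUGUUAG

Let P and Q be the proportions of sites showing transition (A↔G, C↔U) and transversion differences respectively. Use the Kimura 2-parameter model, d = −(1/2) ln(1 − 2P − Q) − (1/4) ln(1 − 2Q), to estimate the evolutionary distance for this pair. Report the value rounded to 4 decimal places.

0.1308

Mismatches occur at site 10 (C→U, transition), site 21 (U→G, transversion), site 25 (U→G, transversion).
Of the 3 differences, 1 transition and 2 transversions over 25 sites: P = 1/25 = 0.040000, Q = 2/25 = 0.080000.
d = −0.5·ln(0.840000) − 0.25·ln(0.840000) = −0.5·(-0.174353) − 0.25·(-0.174353) = 0.1308.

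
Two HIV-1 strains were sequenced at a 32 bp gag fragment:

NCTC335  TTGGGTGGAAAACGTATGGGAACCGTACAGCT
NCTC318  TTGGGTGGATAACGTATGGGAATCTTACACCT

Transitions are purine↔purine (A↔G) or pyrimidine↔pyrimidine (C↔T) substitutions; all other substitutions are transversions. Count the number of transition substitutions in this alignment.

Differing sites — 10:A/T (Tv); 23:C/T (Ti); 25:G/T (Tv); 30:G/C (Tv).
Of the 4 differences, 1 transition and 3 transversions, so the answer is 1.

1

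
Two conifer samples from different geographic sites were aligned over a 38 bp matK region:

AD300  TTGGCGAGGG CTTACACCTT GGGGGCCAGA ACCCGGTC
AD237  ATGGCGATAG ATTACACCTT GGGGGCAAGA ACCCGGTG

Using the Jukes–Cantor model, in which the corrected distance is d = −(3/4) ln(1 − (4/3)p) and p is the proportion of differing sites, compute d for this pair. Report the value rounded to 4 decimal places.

Differing sites — 1:T/A; 8:G/T; 9:G/A; 11:C/A; 27:C/A; 38:C/G.
p = 6/38 = 0.157895.
d = −0.75 · ln(1 − (4/3)·0.157895) = −0.75 · ln(0.789473) = −0.75 · (-0.236390) = 0.1773.

0.1773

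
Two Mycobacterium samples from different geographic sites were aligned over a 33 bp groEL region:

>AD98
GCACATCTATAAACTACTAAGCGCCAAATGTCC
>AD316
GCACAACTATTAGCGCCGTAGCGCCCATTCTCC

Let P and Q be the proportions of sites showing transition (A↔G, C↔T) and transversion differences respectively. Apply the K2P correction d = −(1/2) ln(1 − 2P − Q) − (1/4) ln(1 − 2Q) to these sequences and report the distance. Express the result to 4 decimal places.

0.3998

Differing sites — 6:T/A (Tv); 11:A/T (Tv); 13:A/G (Ti); 15:T/G (Tv); 16:A/C (Tv); 18:T/G (Tv); 19:A/T (Tv); 26:A/C (Tv); 28:A/T (Tv); 30:G/C (Tv).
Of the 10 differences, 1 transition and 9 transversions over 33 sites: P = 1/33 = 0.030303, Q = 9/33 = 0.272727.
d = −0.5·ln(0.666667) − 0.25·ln(0.454546) = −0.5·(-0.405465) − 0.25·(-0.788456) = 0.3998.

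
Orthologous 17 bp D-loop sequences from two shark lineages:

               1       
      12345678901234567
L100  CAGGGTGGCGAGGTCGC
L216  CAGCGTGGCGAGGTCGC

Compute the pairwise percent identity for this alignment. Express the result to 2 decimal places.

94.12%

A single mismatch occurs at site 4 (G↔C).
16 of the 17 sites match, so the percent identity is 16/17 × 100 = 94.12%.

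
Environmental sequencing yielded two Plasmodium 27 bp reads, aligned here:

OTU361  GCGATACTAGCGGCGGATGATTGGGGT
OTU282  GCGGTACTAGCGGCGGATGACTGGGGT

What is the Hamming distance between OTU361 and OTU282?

2

Mismatches occur at site 4 (A↔G), site 21 (T↔C).
That gives 2 mismatches out of 27 aligned sites, so the Hamming distance is 2.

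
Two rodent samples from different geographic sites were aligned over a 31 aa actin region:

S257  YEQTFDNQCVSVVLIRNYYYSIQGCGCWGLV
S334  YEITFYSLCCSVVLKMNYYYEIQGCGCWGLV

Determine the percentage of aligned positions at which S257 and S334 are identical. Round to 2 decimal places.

Mismatches occur at site 3 (Q/I), site 6 (D/Y), site 7 (N/S), site 8 (Q/L), site 10 (V/C), site 15 (I/K), site 16 (R/M), site 21 (S/E).
23 of the 31 sites match, so the percent identity is 23/31 × 100 = 74.19%.

74.19%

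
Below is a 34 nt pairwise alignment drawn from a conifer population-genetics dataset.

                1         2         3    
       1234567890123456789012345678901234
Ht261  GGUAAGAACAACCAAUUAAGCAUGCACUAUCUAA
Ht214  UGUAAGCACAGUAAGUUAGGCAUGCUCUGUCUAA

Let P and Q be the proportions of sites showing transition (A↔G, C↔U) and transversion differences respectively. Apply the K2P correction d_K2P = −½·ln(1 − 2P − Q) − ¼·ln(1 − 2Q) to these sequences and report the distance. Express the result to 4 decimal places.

Mismatches occur at site 1 (G→U, transversion), site 7 (A→C, transversion), site 11 (A→G, transition), site 12 (C→U, transition), site 13 (C→A, transversion), site 15 (A→G, transition), site 19 (A→G, transition), site 26 (A→U, transversion), site 29 (A→G, transition).
Of the 9 differences, 5 transitions and 4 transversions over 34 sites: P = 5/34 = 0.147059, Q = 4/34 = 0.117647.
d = −0.5·ln(0.588235) − 0.25·ln(0.764706) = −0.5·(-0.530629) − 0.25·(-0.268264) = 0.3324.

0.3324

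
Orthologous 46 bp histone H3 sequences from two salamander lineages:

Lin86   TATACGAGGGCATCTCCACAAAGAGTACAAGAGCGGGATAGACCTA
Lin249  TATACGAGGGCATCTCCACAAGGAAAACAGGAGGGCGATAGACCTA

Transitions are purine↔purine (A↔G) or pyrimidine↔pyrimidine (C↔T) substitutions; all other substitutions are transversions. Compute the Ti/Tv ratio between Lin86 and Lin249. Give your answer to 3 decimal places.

1.000

Differing sites — 22:A/G (Ti); 25:G/A (Ti); 26:T/A (Tv); 30:A/G (Ti); 34:C/G (Tv); 36:G/C (Tv).
Of the 6 differences, 3 transitions and 3 transversions, so Ti/Tv = 3/3 = 1.000.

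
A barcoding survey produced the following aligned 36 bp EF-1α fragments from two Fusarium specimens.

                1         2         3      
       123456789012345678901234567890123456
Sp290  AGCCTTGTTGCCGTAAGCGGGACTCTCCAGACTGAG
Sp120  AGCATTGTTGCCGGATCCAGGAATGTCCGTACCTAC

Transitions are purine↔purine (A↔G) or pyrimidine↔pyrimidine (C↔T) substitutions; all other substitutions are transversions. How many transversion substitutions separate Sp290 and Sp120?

The sequences differ at positions 4 (C/A, transversion), 14 (T/G, transversion), 16 (A/T, transversion), 17 (G/C, transversion), 19 (G/A, transition), 23 (C/A, transversion), 25 (C/G, transversion), 29 (A/G, transition), 30 (G/T, transversion), 33 (T/C, transition), 34 (G/T, transversion), 36 (G/C, transversion).
Of the 12 differences, 3 transitions and 9 transversions, so the answer is 9.

9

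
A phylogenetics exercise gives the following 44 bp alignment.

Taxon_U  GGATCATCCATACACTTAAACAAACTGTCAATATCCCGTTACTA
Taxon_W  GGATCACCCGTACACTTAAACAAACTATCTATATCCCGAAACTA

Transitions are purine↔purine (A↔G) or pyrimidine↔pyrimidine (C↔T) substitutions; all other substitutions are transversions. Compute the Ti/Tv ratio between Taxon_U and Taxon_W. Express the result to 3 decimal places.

Mismatches occur at site 7 (T→C, transition), site 10 (A→G, transition), site 27 (G→A, transition), site 30 (A→T, transversion), site 39 (T→A, transversion), site 40 (T→A, transversion).
Of the 6 differences, 3 transitions and 3 transversions, so Ti/Tv = 3/3 = 1.000.

1.000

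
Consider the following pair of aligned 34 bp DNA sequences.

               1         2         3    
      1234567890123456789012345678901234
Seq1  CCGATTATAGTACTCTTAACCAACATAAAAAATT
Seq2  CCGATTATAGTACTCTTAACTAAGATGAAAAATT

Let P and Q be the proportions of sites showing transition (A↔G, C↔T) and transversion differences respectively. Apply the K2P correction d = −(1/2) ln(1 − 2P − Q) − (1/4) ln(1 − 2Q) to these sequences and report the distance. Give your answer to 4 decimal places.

0.0947

Differing sites — 21:C/T (Ti); 24:C/G (Tv); 27:A/G (Ti).
Of the 3 differences, 2 transitions and 1 transversion over 34 sites: P = 2/34 = 0.058824, Q = 1/34 = 0.029412.
d = −0.5·ln(0.852940) − 0.25·ln(0.941176) = −0.5·(-0.159066) − 0.25·(-0.060625) = 0.0947.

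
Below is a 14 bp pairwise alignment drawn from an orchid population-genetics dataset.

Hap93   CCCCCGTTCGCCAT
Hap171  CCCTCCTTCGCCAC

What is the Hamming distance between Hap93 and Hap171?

Differing sites — 4:C/T; 6:G/C; 14:T/C.
That gives 3 mismatches out of 14 aligned sites, so the Hamming distance is 3.

3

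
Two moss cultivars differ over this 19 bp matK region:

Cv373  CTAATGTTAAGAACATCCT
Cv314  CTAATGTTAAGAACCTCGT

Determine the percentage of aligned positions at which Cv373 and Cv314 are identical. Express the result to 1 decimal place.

The sequences differ at positions 15 (A/C), 18 (C/G).
17 of the 19 sites match, so the percent identity is 17/19 × 100 = 89.5%.

89.5%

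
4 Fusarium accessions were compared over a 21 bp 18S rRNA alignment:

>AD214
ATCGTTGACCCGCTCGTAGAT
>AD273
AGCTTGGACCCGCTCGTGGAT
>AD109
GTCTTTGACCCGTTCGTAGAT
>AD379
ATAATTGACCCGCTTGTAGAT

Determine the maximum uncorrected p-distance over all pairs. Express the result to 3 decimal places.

Pairwise Hamming distances:
  AD214 vs AD273: 4
  AD214 vs AD109: 3
  AD214 vs AD379: 3
  AD273 vs AD109: 5
  AD273 vs AD379: 6
  AD109 vs AD379: 5
The largest is 6 mismatches, between AD273 and AD379; p = 6/21 = 0.286.

0.286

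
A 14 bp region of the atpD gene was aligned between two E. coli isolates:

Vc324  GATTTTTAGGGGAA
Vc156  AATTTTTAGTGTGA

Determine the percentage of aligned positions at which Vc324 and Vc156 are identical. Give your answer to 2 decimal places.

The sequences differ at positions 1 (G/A), 10 (G/T), 12 (G/T), 13 (A/G).
10 of the 14 sites match, so the percent identity is 10/14 × 100 = 71.43%.

71.43%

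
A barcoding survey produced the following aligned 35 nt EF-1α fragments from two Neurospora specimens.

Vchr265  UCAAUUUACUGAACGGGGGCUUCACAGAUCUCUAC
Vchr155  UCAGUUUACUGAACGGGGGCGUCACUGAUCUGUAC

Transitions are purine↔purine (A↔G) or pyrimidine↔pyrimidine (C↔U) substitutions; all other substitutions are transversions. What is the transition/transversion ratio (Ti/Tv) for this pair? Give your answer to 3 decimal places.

The sequences differ at positions 4 (A/G, transition), 21 (U/G, transversion), 26 (A/U, transversion), 32 (C/G, transversion).
Of the 4 differences, 1 transition and 3 transversions, so Ti/Tv = 1/3 = 0.333.

0.333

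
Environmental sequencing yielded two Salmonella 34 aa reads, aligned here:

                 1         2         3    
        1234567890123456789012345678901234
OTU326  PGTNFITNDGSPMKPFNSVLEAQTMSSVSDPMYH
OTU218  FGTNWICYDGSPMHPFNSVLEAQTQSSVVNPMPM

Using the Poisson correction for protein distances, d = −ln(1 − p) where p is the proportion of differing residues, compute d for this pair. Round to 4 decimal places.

0.3483

Differing sites — 1:P/F; 5:F/W; 7:T/C; 8:N/Y; 14:K/H; 25:M/Q; 29:S/V; 30:D/N; 33:Y/P; 34:H/M.
p = 10/34 = 0.294118.
d = −ln(1 − 0.294118) = −ln(0.705882) = 0.3483.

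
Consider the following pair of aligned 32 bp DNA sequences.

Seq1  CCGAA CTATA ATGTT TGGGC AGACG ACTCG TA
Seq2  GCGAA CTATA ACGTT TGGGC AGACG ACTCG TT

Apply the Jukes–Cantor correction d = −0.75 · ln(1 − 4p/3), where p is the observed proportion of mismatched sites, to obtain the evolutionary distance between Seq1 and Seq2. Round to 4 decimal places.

Differing sites — 1:C/G; 12:T/C; 32:A/T.
p = 3/32 = 0.093750.
d = −0.75 · ln(1 − (4/3)·0.093750) = −0.75 · ln(0.875000) = −0.75 · (-0.133531) = 0.1001.

0.1001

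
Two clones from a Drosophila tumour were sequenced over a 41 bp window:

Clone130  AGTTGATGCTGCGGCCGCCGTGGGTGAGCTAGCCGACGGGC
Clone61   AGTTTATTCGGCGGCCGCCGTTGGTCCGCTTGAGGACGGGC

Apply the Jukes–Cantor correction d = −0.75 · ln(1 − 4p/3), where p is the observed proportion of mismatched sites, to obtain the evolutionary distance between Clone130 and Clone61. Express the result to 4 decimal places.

The sequences differ at positions 5 (G/T), 8 (G/T), 10 (T/G), 22 (G/T), 26 (G/C), 27 (A/C), 31 (A/T), 33 (C/A), 34 (C/G).
p = 9/41 = 0.219512.
d = −0.75 · ln(1 − (4/3)·0.219512) = −0.75 · ln(0.707317) = −0.75 · (-0.346276) = 0.2597.

0.2597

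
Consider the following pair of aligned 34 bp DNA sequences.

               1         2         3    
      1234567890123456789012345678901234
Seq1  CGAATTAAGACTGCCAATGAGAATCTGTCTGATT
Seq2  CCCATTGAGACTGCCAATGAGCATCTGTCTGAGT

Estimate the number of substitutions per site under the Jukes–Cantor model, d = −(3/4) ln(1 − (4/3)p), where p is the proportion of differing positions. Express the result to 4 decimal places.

Differing sites — 2:G/C; 3:A/C; 7:A/G; 22:A/C; 33:T/G.
p = 5/34 = 0.147059.
d = −0.75 · ln(1 − (4/3)·0.147059) = −0.75 · ln(0.803921) = −0.75 · (-0.218254) = 0.1637.

0.1637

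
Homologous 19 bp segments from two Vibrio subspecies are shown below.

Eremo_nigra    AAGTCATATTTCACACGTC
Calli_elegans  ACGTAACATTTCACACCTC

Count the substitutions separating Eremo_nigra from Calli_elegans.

4

Mismatches occur at site 2 (A/C), site 5 (C/A), site 7 (T/C), site 17 (G/C).
That gives 4 mismatches out of 19 aligned sites, so the Hamming distance is 4.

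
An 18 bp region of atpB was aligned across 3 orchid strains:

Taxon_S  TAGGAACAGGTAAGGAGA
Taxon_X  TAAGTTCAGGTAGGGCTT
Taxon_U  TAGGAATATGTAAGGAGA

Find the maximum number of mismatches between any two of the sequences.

Pairwise Hamming distances:
  Taxon_S vs Taxon_X: 7
  Taxon_S vs Taxon_U: 2
  Taxon_X vs Taxon_U: 9
The largest is 9, between Taxon_X and Taxon_U.

9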